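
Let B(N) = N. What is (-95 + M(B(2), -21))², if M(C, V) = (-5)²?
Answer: 4900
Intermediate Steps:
M(C, V) = 25
(-95 + M(B(2), -21))² = (-95 + 25)² = (-70)² = 4900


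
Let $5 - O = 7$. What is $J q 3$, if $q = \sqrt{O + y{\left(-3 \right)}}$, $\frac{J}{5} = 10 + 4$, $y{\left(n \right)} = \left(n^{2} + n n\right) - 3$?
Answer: $210 \sqrt{13} \approx 757.17$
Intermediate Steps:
$O = -2$ ($O = 5 - 7 = -2$)
$y{\left(n \right)} = -3 + 2 n^{2}$ ($y{\left(n \right)} = \left(n^{2} + n^{2}\right) - 3 = 2 n^{2} - 3 = -3 + 2 n^{2}$)
$J = 70$ ($J = 5 \left(10 + 4\right) = 5 \cdot 14 = 70$)
$q = \sqrt{13}$ ($q = \sqrt{-2 - \left(3 - 2 \left(-3\right)^{2}\right)} = \sqrt{-2 + \left(-3 + 2 \cdot 9\right)} = \sqrt{-2 + \left(-3 + 18\right)} = \sqrt{-2 + 15} = \sqrt{13} \approx 3.6056$)
$J q 3 = 70 \sqrt{13} \cdot 3 = 210 \sqrt{13}$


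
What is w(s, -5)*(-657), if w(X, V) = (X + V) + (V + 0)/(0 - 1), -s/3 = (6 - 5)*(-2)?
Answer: -3942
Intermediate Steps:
s = 6 (s = -3*(6 - 5)*(-2) = -3*(-2) = 6)
w(X, V) = X (w(X, V) = (V + X) + V/(-1) = (V + X) + V*(-1) = (V + X) - V = X)
w(s, -5)*(-657) = 6*(-657) = -3942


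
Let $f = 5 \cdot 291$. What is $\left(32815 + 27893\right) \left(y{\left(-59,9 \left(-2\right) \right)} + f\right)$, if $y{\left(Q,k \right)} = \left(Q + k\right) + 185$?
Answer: $94886604$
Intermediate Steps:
$y{\left(Q,k \right)} = 185 + Q + k$
$f = 1455$
$\left(32815 + 27893\right) \left(y{\left(-59,9 \left(-2\right) \right)} + f\right) = \left(32815 + 27893\right) \left(\left(185 - 59 + 9 \left(-2\right)\right) + 1455\right) = 60708 \left(\left(185 - 59 - 18\right) + 1455\right) = 60708 \left(108 + 1455\right) = 60708 \cdot 1563 = 94886604$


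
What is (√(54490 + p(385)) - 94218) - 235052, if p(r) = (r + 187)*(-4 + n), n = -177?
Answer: -329270 + I*√49042 ≈ -3.2927e+5 + 221.45*I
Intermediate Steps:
p(r) = -33847 - 181*r (p(r) = (r + 187)*(-4 - 177) = (187 + r)*(-181) = -33847 - 181*r)
(√(54490 + p(385)) - 94218) - 235052 = (√(54490 + (-33847 - 181*385)) - 94218) - 235052 = (√(54490 + (-33847 - 69685)) - 94218) - 235052 = (√(54490 - 103532) - 94218) - 235052 = (√(-49042) - 94218) - 235052 = (I*√49042 - 94218) - 235052 = (-94218 + I*√49042) - 235052 = -329270 + I*√49042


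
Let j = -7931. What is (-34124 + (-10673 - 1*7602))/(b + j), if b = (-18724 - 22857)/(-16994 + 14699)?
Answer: 120255705/18160064 ≈ 6.6220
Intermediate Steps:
b = 41581/2295 (b = -41581/(-2295) = -41581*(-1/2295) = 41581/2295 ≈ 18.118)
(-34124 + (-10673 - 1*7602))/(b + j) = (-34124 + (-10673 - 1*7602))/(41581/2295 - 7931) = (-34124 + (-10673 - 7602))/(-18160064/2295) = (-34124 - 18275)*(-2295/18160064) = -52399*(-2295/18160064) = 120255705/18160064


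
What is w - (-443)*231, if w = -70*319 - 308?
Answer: 79695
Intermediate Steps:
w = -22638 (w = -22330 - 308 = -22638)
w - (-443)*231 = -22638 - (-443)*231 = -22638 - 1*(-102333) = -22638 + 102333 = 79695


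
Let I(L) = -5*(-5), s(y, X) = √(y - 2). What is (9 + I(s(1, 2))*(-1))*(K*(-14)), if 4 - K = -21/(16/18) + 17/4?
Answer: 5236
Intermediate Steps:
K = 187/8 (K = 4 - (-21/(16/18) + 17/4) = 4 - (-21/(16*(1/18)) + 17*(¼)) = 4 - (-21/8/9 + 17/4) = 4 - (-21*9/8 + 17/4) = 4 - (-189/8 + 17/4) = 4 - 1*(-155/8) = 4 + 155/8 = 187/8 ≈ 23.375)
s(y, X) = √(-2 + y)
I(L) = 25
(9 + I(s(1, 2))*(-1))*(K*(-14)) = (9 + 25*(-1))*((187/8)*(-14)) = (9 - 25)*(-1309/4) = -16*(-1309/4) = 5236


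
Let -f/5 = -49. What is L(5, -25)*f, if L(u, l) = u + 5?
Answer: 2450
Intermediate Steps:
L(u, l) = 5 + u
f = 245 (f = -5*(-49) = 245)
L(5, -25)*f = (5 + 5)*245 = 10*245 = 2450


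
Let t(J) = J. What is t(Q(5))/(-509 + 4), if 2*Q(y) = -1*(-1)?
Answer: -1/1010 ≈ -0.00099010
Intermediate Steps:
Q(y) = 1/2 (Q(y) = (-1*(-1))/2 = (1/2)*1 = 1/2)
t(Q(5))/(-509 + 4) = 1/(2*(-509 + 4)) = (1/2)/(-505) = (1/2)*(-1/505) = -1/1010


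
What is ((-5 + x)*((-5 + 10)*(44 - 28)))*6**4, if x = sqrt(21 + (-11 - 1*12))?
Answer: -518400 + 103680*I*sqrt(2) ≈ -5.184e+5 + 1.4663e+5*I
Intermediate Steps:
x = I*sqrt(2) (x = sqrt(21 + (-11 - 12)) = sqrt(21 - 23) = sqrt(-2) = I*sqrt(2) ≈ 1.4142*I)
((-5 + x)*((-5 + 10)*(44 - 28)))*6**4 = ((-5 + I*sqrt(2))*((-5 + 10)*(44 - 28)))*6**4 = ((-5 + I*sqrt(2))*(5*16))*1296 = ((-5 + I*sqrt(2))*80)*1296 = (-400 + 80*I*sqrt(2))*1296 = -518400 + 103680*I*sqrt(2)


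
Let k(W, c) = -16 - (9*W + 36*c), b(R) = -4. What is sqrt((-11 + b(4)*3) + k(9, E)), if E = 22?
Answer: 4*I*sqrt(57) ≈ 30.199*I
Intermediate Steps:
k(W, c) = -16 - 36*c - 9*W (k(W, c) = -16 + (-36*c - 9*W) = -16 - 36*c - 9*W)
sqrt((-11 + b(4)*3) + k(9, E)) = sqrt((-11 - 4*3) + (-16 - 36*22 - 9*9)) = sqrt((-11 - 12) + (-16 - 792 - 81)) = sqrt(-23 - 889) = sqrt(-912) = 4*I*sqrt(57)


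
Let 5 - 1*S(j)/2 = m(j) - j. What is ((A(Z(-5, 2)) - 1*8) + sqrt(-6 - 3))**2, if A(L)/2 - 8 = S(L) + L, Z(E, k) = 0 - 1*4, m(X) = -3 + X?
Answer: 1015 + 192*I ≈ 1015.0 + 192.0*I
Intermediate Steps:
Z(E, k) = -4 (Z(E, k) = 0 - 4 = -4)
S(j) = 16 (S(j) = 10 - 2*((-3 + j) - j) = 10 - 2*(-3) = 10 + 6 = 16)
A(L) = 48 + 2*L (A(L) = 16 + 2*(16 + L) = 16 + (32 + 2*L) = 48 + 2*L)
((A(Z(-5, 2)) - 1*8) + sqrt(-6 - 3))**2 = (((48 + 2*(-4)) - 1*8) + sqrt(-6 - 3))**2 = (((48 - 8) - 8) + sqrt(-9))**2 = ((40 - 8) + 3*I)**2 = (32 + 3*I)**2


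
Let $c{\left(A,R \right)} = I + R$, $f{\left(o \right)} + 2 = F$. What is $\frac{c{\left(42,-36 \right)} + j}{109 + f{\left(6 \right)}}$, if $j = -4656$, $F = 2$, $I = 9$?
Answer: $- \frac{4683}{109} \approx -42.963$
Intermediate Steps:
$f{\left(o \right)} = 0$ ($f{\left(o \right)} = -2 + 2 = 0$)
$c{\left(A,R \right)} = 9 + R$
$\frac{c{\left(42,-36 \right)} + j}{109 + f{\left(6 \right)}} = \frac{\left(9 - 36\right) - 4656}{109 + 0} = \frac{-27 - 4656}{109} = \left(-4683\right) \frac{1}{109} = - \frac{4683}{109}$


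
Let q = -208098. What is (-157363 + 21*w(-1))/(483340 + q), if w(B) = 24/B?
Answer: -157867/275242 ≈ -0.57356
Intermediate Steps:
(-157363 + 21*w(-1))/(483340 + q) = (-157363 + 21*(24/(-1)))/(483340 - 208098) = (-157363 + 21*(24*(-1)))/275242 = (-157363 + 21*(-24))*(1/275242) = (-157363 - 504)*(1/275242) = -157867*1/275242 = -157867/275242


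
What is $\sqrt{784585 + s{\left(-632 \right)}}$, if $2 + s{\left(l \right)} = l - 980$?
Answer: $203 \sqrt{19} \approx 884.86$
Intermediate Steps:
$s{\left(l \right)} = -982 + l$ ($s{\left(l \right)} = -2 + \left(l - 980\right) = -2 + \left(-980 + l\right) = -982 + l$)
$\sqrt{784585 + s{\left(-632 \right)}} = \sqrt{784585 - 1614} = \sqrt{782971} = 203 \sqrt{19}$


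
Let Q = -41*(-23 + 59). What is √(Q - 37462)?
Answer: I*√38938 ≈ 197.33*I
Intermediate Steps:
Q = -1476 (Q = -41*36 = -1476)
√(Q - 37462) = √(-1476 - 37462) = √(-38938) = I*√38938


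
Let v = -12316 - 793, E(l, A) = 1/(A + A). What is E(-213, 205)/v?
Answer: -1/5374690 ≈ -1.8606e-7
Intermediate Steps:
E(l, A) = 1/(2*A)
v = -13109
E(-213, 205)/v = ((½)/205)/(-13109) = ((½)*(1/205))*(-1/13109) = (1/410)*(-1/13109) = -1/5374690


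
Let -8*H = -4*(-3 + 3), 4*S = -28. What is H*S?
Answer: 0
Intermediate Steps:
S = -7 (S = (¼)*(-28) = -7)
H = 0 (H = -(-1)*(-3 + 3)/2 = -(-1)*0/2 = -⅛*0 = 0)
H*S = 0*(-7) = 0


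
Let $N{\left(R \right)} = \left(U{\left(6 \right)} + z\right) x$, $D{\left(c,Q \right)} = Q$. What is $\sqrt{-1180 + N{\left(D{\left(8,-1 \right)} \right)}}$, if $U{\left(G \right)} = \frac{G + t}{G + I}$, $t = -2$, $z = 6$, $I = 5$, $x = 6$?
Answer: $\frac{4 i \sqrt{8635}}{11} \approx 33.791 i$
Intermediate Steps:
$U{\left(G \right)} = \frac{-2 + G}{5 + G}$ ($U{\left(G \right)} = \frac{G - 2}{G + 5} = \frac{-2 + G}{5 + G}$)
$N{\left(R \right)} = \frac{420}{11}$ ($N{\left(R \right)} = \left(\frac{-2 + 6}{5 + 6} + 6\right) 6 = \left(\frac{1}{11} \cdot 4 + 6\right) 6 = \left(\frac{4}{11} + 6\right) 6 = \frac{70}{11} \cdot 6 = \frac{420}{11}$)
$\sqrt{-1180 + N{\left(D{\left(8,-1 \right)} \right)}} = \sqrt{-1180 + \frac{420}{11}} = \sqrt{- \frac{12560}{11}} = \frac{4 i \sqrt{8635}}{11}$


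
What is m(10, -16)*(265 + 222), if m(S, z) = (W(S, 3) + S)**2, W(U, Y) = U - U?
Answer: 48700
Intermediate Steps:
W(U, Y) = 0
m(S, z) = S**2 (m(S, z) = (0 + S)**2 = S**2)
m(10, -16)*(265 + 222) = 10**2*(265 + 222) = 100*487 = 48700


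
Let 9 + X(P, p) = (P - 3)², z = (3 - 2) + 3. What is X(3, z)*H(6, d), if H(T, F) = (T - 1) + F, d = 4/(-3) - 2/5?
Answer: -147/5 ≈ -29.400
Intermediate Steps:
z = 4 (z = 1 + 3 = 4)
d = -26/15 (d = 4*(-⅓) - 2*⅕ = -4/3 - ⅖ = -26/15 ≈ -1.7333)
X(P, p) = -9 + (-3 + P)² (X(P, p) = -9 + (P - 3)² = -9 + (-3 + P)²)
H(T, F) = -1 + F + T (H(T, F) = (-1 + T) + F = -1 + F + T)
X(3, z)*H(6, d) = (3*(-6 + 3))*(-1 - 26/15 + 6) = (3*(-3))*(49/15) = -9*49/15 = -147/5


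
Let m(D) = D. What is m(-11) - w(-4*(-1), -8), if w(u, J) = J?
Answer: -3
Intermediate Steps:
m(-11) - w(-4*(-1), -8) = -11 - 1*(-8) = -11 + 8 = -3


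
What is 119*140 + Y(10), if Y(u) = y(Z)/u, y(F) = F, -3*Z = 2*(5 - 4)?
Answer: 249899/15 ≈ 16660.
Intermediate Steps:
Z = -2/3 (Z = -2*(5 - 4)/3 = -2/3 ≈ -0.66667)
Y(u) = -2/(3*u)
119*140 + Y(10) = 119*140 - 2/3/10 = 16660 - 2/3*1/10 = 16660 - 1/15 = 249899/15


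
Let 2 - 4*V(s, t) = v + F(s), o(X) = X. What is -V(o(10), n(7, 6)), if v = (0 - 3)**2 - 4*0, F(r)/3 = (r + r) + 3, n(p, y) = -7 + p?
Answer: 19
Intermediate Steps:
F(r) = 9 + 6*r (F(r) = 3*((r + r) + 3) = 3*(2*r + 3) = 3*(3 + 2*r) = 9 + 6*r)
v = 9 (v = (-3)**2 + 0 = 9 + 0 = 9)
V(s, t) = -4 - 3*s/2 (V(s, t) = 1/2 - (9 + (9 + 6*s))/4 = 1/2 - (18 + 6*s)/4 = 1/2 + (-9/2 - 3*s/2) = -4 - 3*s/2)
-V(o(10), n(7, 6)) = -(-4 - 3/2*10) = -(-4 - 15) = -1*(-19) = 19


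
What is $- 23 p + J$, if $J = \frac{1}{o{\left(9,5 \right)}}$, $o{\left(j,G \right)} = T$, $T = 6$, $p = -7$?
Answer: $\frac{967}{6} \approx 161.17$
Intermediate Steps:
$o{\left(j,G \right)} = 6$
$J = \frac{1}{6} \approx 0.16667$
$- 23 p + J = \left(-23\right) \left(-7\right) + \frac{1}{6} = 161 + \frac{1}{6} = \frac{967}{6}$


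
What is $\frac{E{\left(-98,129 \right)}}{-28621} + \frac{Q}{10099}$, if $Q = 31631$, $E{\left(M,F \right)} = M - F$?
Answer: $\frac{907603324}{289043479} \approx 3.14$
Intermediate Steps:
$\frac{E{\left(-98,129 \right)}}{-28621} + \frac{Q}{10099} = \frac{-98 - 129}{-28621} + \frac{31631}{10099} = \left(-98 - 129\right) \left(- \frac{1}{28621}\right) + 31631 \cdot \frac{1}{10099} = \left(-227\right) \left(- \frac{1}{28621}\right) + \frac{31631}{10099} = \frac{227}{28621} + \frac{31631}{10099} = \frac{907603324}{289043479}$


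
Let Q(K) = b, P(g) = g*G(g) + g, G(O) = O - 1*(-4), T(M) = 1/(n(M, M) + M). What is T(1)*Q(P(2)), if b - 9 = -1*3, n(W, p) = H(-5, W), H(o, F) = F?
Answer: 3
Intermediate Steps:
n(W, p) = W
b = 6 (b = 9 - 1*3 = 9 - 3 = 6)
T(M) = 1/(2*M) (T(M) = 1/(M + M) = 1/(2*M))
G(O) = 4 + O (G(O) = O + 4 = 4 + O)
P(g) = g + g*(4 + g) (P(g) = g*(4 + g) + g = g + g*(4 + g))
Q(K) = 6
T(1)*Q(P(2)) = ((1/2)/1)*6 = ((1/2)*1)*6 = (1/2)*6 = 3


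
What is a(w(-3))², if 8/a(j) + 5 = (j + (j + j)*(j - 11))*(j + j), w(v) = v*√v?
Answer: 64/(1129 + 324*I*√3)² ≈ 2.4309e-5 - 3.2096e-5*I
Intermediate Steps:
w(v) = v^(3/2)
a(j) = 8/(-5 + 2*j*(j + 2*j*(-11 + j))) (a(j) = 8/(-5 + (j + (j + j)*(j - 11))*(j + j)) = 8/(-5 + (j + (2*j)*(-11 + j))*(2*j)) = 8/(-5 + (j + 2*j*(-11 + j))*(2*j)) = 8/(-5 + 2*j*(j + 2*j*(-11 + j))))
a(w(-3))² = (8/(-5 - 42*((-3)^(3/2))² + 4*((-3)^(3/2))³))² = (8/(-5 - 42*(-3*I*√3)² + 4*(-3*I*√3)³))² = (8/(-5 - 42*(-27) + 4*(81*I*√3)))² = (8/(-5 + 1134 + 324*I*√3))² = (8/(1129 + 324*I*√3))² = 64/(1129 + 324*I*√3)²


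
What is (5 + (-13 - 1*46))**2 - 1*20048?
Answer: -17132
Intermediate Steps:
(5 + (-13 - 1*46))**2 - 1*20048 = (5 + (-13 - 46))**2 - 20048 = (5 - 59)**2 - 20048 = (-54)**2 - 20048 = 2916 - 20048 = -17132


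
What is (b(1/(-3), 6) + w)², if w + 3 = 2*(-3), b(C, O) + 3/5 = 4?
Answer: 784/25 ≈ 31.360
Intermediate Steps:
b(C, O) = 17/5 (b(C, O) = -⅗ + 4 = 17/5)
w = -9 (w = -3 + 2*(-3) = -3 - 6 = -9)
(b(1/(-3), 6) + w)² = (17/5 - 9)² = (-28/5)² = 784/25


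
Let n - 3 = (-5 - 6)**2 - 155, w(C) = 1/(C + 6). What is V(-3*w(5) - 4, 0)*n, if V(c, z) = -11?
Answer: 341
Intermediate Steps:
w(C) = 1/(6 + C)
n = -31 (n = 3 + ((-5 - 6)**2 - 155) = 3 + ((-11)**2 - 155) = 3 + (121 - 155) = 3 - 34 = -31)
V(-3*w(5) - 4, 0)*n = -11*(-31) = 341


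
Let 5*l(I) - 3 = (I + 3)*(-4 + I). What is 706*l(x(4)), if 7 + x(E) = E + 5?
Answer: -4942/5 ≈ -988.40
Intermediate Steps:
x(E) = -2 + E (x(E) = -7 + (E + 5) = -7 + (5 + E) = -2 + E)
l(I) = ⅗ + (-4 + I)*(3 + I)/5 (l(I) = ⅗ + ((I + 3)*(-4 + I))/5 = ⅗ + ((3 + I)*(-4 + I))/5 = ⅗ + ((-4 + I)*(3 + I))/5 = ⅗ + (-4 + I)*(3 + I)/5)
706*l(x(4)) = 706*(-9/5 - (-2 + 4)/5 + (-2 + 4)²/5) = 706*(-9/5 - ⅕*2 + (⅕)*2²) = 706*(-9/5 - ⅖ + (⅕)*4) = 706*(-9/5 - ⅖ + ⅘) = 706*(-7/5) = -4942/5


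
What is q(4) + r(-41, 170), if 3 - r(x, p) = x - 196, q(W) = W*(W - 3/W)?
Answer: 253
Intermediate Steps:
r(x, p) = 199 - x (r(x, p) = 3 - (x - 196) = 3 - (-196 + x) = 3 + (196 - x) = 199 - x)
q(4) + r(-41, 170) = (-3 + 4**2) + (199 - 1*(-41)) = (-3 + 16) + (199 + 41) = 13 + 240 = 253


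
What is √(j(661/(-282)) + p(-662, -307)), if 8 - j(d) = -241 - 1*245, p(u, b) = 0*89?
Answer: √494 ≈ 22.226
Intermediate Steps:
p(u, b) = 0
j(d) = 494 (j(d) = 8 - (-241 - 1*245) = 8 - (-241 - 245) = 8 - 1*(-486) = 8 + 486 = 494)
√(j(661/(-282)) + p(-662, -307)) = √(494 + 0) = √494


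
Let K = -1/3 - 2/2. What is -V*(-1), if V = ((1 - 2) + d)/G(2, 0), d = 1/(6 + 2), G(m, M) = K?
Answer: 21/32 ≈ 0.65625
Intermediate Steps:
K = -4/3 (K = -1*⅓ - 2*½ = -⅓ - 1 = -4/3 ≈ -1.3333)
G(m, M) = -4/3
d = ⅛ (d = 1/8 = ⅛ ≈ 0.12500)
V = 21/32 (V = ((1 - 2) + ⅛)/(-4/3) = (-1 + ⅛)*(-¾) = -7/8*(-¾) = 21/32 ≈ 0.65625)
-V*(-1) = -1*21/32*(-1) = -21/32*(-1) = 21/32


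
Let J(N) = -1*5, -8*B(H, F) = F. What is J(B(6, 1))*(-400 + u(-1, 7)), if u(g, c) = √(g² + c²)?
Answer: 2000 - 25*√2 ≈ 1964.6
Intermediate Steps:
B(H, F) = -F/8
J(N) = -5
u(g, c) = √(c² + g²)
J(B(6, 1))*(-400 + u(-1, 7)) = -5*(-400 + √(7² + (-1)²)) = -5*(-400 + √(49 + 1)) = -5*(-400 + √50) = -5*(-400 + 5*√2) = 2000 - 25*√2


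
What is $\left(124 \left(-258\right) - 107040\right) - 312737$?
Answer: $-451769$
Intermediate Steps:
$\left(124 \left(-258\right) - 107040\right) - 312737 = \left(-31992 - 107040\right) - 312737 = -139032 - 312737 = -451769$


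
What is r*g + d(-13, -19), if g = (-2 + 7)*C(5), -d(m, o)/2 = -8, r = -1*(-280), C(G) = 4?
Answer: 5616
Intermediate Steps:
r = 280
d(m, o) = 16 (d(m, o) = -2*(-8) = 16)
g = 20 (g = (-2 + 7)*4 = 5*4 = 20)
r*g + d(-13, -19) = 280*20 + 16 = 5600 + 16 = 5616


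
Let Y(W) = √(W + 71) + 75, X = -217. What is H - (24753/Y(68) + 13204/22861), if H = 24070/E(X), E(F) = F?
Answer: -12244138515043/27215151782 + 24753*√139/5486 ≈ -396.71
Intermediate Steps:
Y(W) = 75 + √(71 + W) (Y(W) = √(71 + W) + 75 = 75 + √(71 + W))
H = -24070/217 (H = 24070/(-217) = 24070*(-1/217) = -24070/217 ≈ -110.92)
H - (24753/Y(68) + 13204/22861) = -24070/217 - (24753/(75 + √(71 + 68)) + 13204/22861) = -24070/217 - (24753/(75 + √139) + 13204*(1/22861)) = -24070/217 - (24753/(75 + √139) + 13204/22861) = -24070/217 - (13204/22861 + 24753/(75 + √139)) = -24070/217 + (-13204/22861 - 24753/(75 + √139)) = -553129538/4960837 - 24753/(75 + √139)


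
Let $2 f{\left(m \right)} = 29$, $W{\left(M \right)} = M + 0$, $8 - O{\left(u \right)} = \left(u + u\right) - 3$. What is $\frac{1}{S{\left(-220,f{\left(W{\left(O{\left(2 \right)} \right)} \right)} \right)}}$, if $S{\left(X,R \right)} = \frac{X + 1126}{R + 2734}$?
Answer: $\frac{5497}{1812} \approx 3.0337$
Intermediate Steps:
$O{\left(u \right)} = 11 - 2 u$ ($O{\left(u \right)} = 8 - \left(\left(u + u\right) - 3\right) = 8 - \left(2 u - 3\right) = 8 - \left(-3 + 2 u\right) = 11 - 2 u$)
$W{\left(M \right)} = M$
$f{\left(m \right)} = \frac{29}{2}$ ($f{\left(m \right)} = \frac{1}{2} \cdot 29 = \frac{29}{2}$)
$S{\left(X,R \right)} = \frac{1126 + X}{2734 + R}$
$\frac{1}{S{\left(-220,f{\left(W{\left(O{\left(2 \right)} \right)} \right)} \right)}} = \frac{1}{\frac{1}{2734 + \frac{29}{2}} \left(1126 - 220\right)} = \frac{1}{\frac{1}{\frac{5497}{2}} \cdot 906} = \frac{1}{\frac{2}{5497} \cdot 906} = \frac{1}{\frac{1812}{5497}} = \frac{5497}{1812}$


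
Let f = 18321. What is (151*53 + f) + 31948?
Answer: 58272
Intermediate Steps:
(151*53 + f) + 31948 = (151*53 + 18321) + 31948 = (8003 + 18321) + 31948 = 26324 + 31948 = 58272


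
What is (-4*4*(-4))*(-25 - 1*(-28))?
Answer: 192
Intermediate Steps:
(-4*4*(-4))*(-25 - 1*(-28)) = (-16*(-4))*(-25 + 28) = 64*3 = 192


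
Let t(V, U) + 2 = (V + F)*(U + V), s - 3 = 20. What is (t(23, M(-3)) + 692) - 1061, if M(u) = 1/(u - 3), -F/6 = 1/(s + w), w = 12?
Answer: 31553/210 ≈ 150.25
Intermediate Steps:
s = 23 (s = 3 + 20 = 23)
F = -6/35 (F = -6/(23 + 12) = -6/35 ≈ -0.17143)
M(u) = 1/(-3 + u)
t(V, U) = -2 + (-6/35 + V)*(U + V) (t(V, U) = -2 + (V - 6/35)*(U + V) = -2 + (-6/35 + V)*(U + V))
(t(23, M(-3)) + 692) - 1061 = ((-2 + 23² - 6/(35*(-3 - 3)) - 6/35*23 + 23/(-3 - 3)) + 692) - 1061 = ((-2 + 529 - 6/35/(-6) - 138/35 + 23/(-6)) + 692) - 1061 = ((-2 + 529 - 6/35*(-⅙) - 138/35 - ⅙*23) + 692) - 1061 = ((-2 + 529 + 1/35 - 138/35 - 23/6) + 692) - 1061 = (109043/210 + 692) - 1061 = 254363/210 - 1061 = 31553/210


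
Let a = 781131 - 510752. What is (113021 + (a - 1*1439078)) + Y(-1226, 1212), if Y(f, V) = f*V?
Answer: -2541590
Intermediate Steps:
a = 270379
Y(f, V) = V*f
(113021 + (a - 1*1439078)) + Y(-1226, 1212) = (113021 + (270379 - 1*1439078)) + 1212*(-1226) = (113021 + (270379 - 1439078)) - 1485912 = (113021 - 1168699) - 1485912 = -1055678 - 1485912 = -2541590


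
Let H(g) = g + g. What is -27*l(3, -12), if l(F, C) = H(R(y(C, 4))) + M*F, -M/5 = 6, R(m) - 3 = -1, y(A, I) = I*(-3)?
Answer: 2322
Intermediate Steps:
y(A, I) = -3*I
R(m) = 2 (R(m) = 3 - 1 = 2)
M = -30 (M = -5*6 = -30)
H(g) = 2*g
l(F, C) = 4 - 30*F (l(F, C) = 2*2 - 30*F = 4 - 30*F)
-27*l(3, -12) = -27*(4 - 30*3) = -27*(4 - 90) = -27*(-86) = 2322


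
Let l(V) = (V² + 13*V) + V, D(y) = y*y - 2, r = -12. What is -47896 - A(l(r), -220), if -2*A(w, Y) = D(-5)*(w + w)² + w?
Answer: -21412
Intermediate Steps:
D(y) = -2 + y² (D(y) = y² - 2 = -2 + y²)
l(V) = V² + 14*V
A(w, Y) = -46*w² - w/2 (A(w, Y) = -((-2 + (-5)²)*(w + w)² + w)/2 = -((-2 + 25)*(2*w)² + w)/2 = -(23*(4*w²) + w)/2 = -(92*w² + w)/2 = -(w + 92*w²)/2 = -46*w² - w/2)
-47896 - A(l(r), -220) = -47896 - (-1)*(-12*(14 - 12))*(1 + 92*(-12*(14 - 12)))/2 = -47896 - (-1)*(-12*2)*(1 + 92*(-12*2))/2 = -47896 - (-1)*(-24)*(1 + 92*(-24))/2 = -47896 - (-1)*(-24)*(1 - 2208)/2 = -47896 - (-1)*(-24)*(-2207)/2 = -47896 - 1*(-26484) = -47896 + 26484 = -21412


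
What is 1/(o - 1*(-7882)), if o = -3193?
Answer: 1/4689 ≈ 0.00021327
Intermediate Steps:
1/(o - 1*(-7882)) = 1/(-3193 - 1*(-7882)) = 1/(-3193 + 7882) = 1/4689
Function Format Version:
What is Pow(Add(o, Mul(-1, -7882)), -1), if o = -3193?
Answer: Rational(1, 4689) ≈ 0.00021327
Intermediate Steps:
Pow(Add(o, Mul(-1, -7882)), -1) = Pow(Add(-3193, Mul(-1, -7882)), -1) = Pow(Add(-3193, 7882), -1) = Pow(4689, -1) = Rational(1, 4689)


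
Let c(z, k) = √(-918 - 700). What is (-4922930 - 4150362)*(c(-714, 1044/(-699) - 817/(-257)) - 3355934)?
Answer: 30449369114728 - 9073292*I*√1618 ≈ 3.0449e+13 - 3.6497e+8*I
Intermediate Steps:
c(z, k) = I*√1618 (c(z, k) = √(-1618) = I*√1618)
(-4922930 - 4150362)*(c(-714, 1044/(-699) - 817/(-257)) - 3355934) = (-4922930 - 4150362)*(I*√1618 - 3355934) = -9073292*(-3355934 + I*√1618) = 30449369114728 - 9073292*I*√1618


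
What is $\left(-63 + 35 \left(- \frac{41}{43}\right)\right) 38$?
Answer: $- \frac{157472}{43} \approx -3662.1$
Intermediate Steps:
$\left(-63 + 35 \left(- \frac{41}{43}\right)\right) 38 = \left(-63 - \frac{1435}{43}\right) 38 = \left(- \frac{4144}{43}\right) 38 = - \frac{157472}{43}$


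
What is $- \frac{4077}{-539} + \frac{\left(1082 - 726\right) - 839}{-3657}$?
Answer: $\frac{219854}{28567} \approx 7.6961$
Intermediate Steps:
$- \frac{4077}{-539} + \frac{\left(1082 - 726\right) - 839}{-3657} = \left(-4077\right) \left(- \frac{1}{539}\right) + \left(\left(1082 - 726\right) - 839\right) \left(- \frac{1}{3657}\right) = \frac{4077}{539} + \left(356 - 839\right) \left(- \frac{1}{3657}\right) = \frac{4077}{539} - - \frac{7}{53} = \frac{4077}{539} + \frac{7}{53} = \frac{219854}{28567}$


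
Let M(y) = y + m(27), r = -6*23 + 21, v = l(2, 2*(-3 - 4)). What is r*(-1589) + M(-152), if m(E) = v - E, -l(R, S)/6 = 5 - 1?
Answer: 185710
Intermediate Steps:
l(R, S) = -24 (l(R, S) = -6*(5 - 1) = -6*4 = -24)
v = -24
r = -117 (r = -138 + 21 = -117)
m(E) = -24 - E
M(y) = -51 + y (M(y) = y + (-24 - 1*27) = y + (-24 - 27) = y - 51 = -51 + y)
r*(-1589) + M(-152) = -117*(-1589) + (-51 - 152) = 185913 - 203 = 185710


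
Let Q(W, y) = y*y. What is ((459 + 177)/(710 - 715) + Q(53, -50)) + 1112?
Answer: 17424/5 ≈ 3484.8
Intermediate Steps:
Q(W, y) = y**2
((459 + 177)/(710 - 715) + Q(53, -50)) + 1112 = ((459 + 177)/(710 - 715) + (-50)**2) + 1112 = (636/(-5) + 2500) + 1112 = (636*(-1/5) + 2500) + 1112 = (-636/5 + 2500) + 1112 = 11864/5 + 1112 = 17424/5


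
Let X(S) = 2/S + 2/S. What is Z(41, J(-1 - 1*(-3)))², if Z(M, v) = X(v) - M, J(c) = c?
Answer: 1521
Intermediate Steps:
X(S) = 4/S
Z(M, v) = -M + 4/v (Z(M, v) = 4/v - M = -M + 4/v)
Z(41, J(-1 - 1*(-3)))² = (-1*41 + 4/(-1 - 1*(-3)))² = (-41 + 4/(-1 + 3))² = (-41 + 4/2)² = (-41 + 4*(½))² = (-41 + 2)² = (-39)² = 1521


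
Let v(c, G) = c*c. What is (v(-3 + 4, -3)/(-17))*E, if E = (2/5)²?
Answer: -4/425 ≈ -0.0094118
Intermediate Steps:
v(c, G) = c²
E = 4/25 (E = (2*(⅕))² = (⅖)² = 4/25 ≈ 0.16000)
(v(-3 + 4, -3)/(-17))*E = ((-3 + 4)²/(-17))*(4/25) = -1/17*1²*(4/25) = -1/17*1*(4/25) = -1/17*4/25 = -4/425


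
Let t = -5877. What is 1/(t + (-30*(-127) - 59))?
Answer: -1/2126 ≈ -0.00047037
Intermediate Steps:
1/(t + (-30*(-127) - 59)) = 1/(-5877 + (-30*(-127) - 59)) = 1/(-5877 + (3810 - 59)) = 1/(-5877 + 3751) = 1/(-2126) = -1/2126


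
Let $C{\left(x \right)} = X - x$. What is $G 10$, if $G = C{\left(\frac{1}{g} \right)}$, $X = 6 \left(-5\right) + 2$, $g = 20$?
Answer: $- \frac{561}{2} \approx -280.5$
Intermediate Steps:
$X = -28$ ($X = -30 + 2 = -28$)
$C{\left(x \right)} = -28 - x$
$G = - \frac{561}{20}$ ($G = -28 - \frac{1}{20} = - \frac{561}{20} \approx -28.05$)
$G 10 = \left(- \frac{561}{20}\right) 10 = - \frac{561}{2}$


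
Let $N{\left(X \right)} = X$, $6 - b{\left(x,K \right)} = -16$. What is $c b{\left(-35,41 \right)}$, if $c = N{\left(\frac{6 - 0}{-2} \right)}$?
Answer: $-66$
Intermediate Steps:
$b{\left(x,K \right)} = 22$ ($b{\left(x,K \right)} = 6 - -16 = 6 + 16 = 22$)
$c = -3$ ($c = \frac{6 - 0}{-2} = \left(6 + 0\right) \left(- \frac{1}{2}\right) = 6 \left(- \frac{1}{2}\right) = -3$)
$c b{\left(-35,41 \right)} = \left(-3\right) 22 = -66$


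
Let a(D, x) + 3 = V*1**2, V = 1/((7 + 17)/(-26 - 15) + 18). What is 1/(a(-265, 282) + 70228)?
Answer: 714/50140691 ≈ 1.4240e-5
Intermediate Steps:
V = 41/714 (V = 1/(24/(-41) + 18) = 1/(24*(-1/41) + 18) = 1/(-24/41 + 18) = 1/(714/41) = 41/714 ≈ 0.057423)
a(D, x) = -2101/714 (a(D, x) = -3 + (41/714)*1**2 = -3 + (41/714)*1 = -3 + 41/714 = -2101/714)
1/(a(-265, 282) + 70228) = 1/(-2101/714 + 70228) = 1/(50140691/714) = 714/50140691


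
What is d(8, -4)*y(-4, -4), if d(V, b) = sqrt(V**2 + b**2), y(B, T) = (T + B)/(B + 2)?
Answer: 16*sqrt(5) ≈ 35.777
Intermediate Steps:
y(B, T) = (B + T)/(2 + B)
d(8, -4)*y(-4, -4) = sqrt(8**2 + (-4)**2)*((-4 - 4)/(2 - 4)) = sqrt(64 + 16)*(-8/(-2)) = sqrt(80)*(-1/2*(-8)) = (4*sqrt(5))*4 = 16*sqrt(5)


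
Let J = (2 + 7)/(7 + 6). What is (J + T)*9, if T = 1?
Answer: 198/13 ≈ 15.231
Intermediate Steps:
J = 9/13 ≈ 0.69231
(J + T)*9 = (9/13 + 1)*9 = (22/13)*9 = 198/13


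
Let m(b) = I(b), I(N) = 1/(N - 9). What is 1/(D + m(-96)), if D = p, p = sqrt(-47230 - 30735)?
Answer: -105/859564126 - 11025*I*sqrt(77965)/859564126 ≈ -1.2215e-7 - 0.0035814*I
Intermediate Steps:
I(N) = 1/(-9 + N)
m(b) = 1/(-9 + b)
p = I*sqrt(77965) (p = sqrt(-77965) = I*sqrt(77965) ≈ 279.22*I)
D = I*sqrt(77965) ≈ 279.22*I
1/(D + m(-96)) = 1/(I*sqrt(77965) + 1/(-9 - 96)) = 1/(I*sqrt(77965) + 1/(-105)) = 1/(I*sqrt(77965) - 1/105) = 1/(-1/105 + I*sqrt(77965))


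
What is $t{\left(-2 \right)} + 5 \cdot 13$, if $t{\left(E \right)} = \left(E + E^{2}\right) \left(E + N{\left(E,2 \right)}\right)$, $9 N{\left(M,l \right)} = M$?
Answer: $\frac{545}{9} \approx 60.556$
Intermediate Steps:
$N{\left(M,l \right)} = \frac{M}{9}$
$t{\left(E \right)} = \frac{10 E \left(E + E^{2}\right)}{9}$ ($t{\left(E \right)} = \left(E + E^{2}\right) \left(E + \frac{E}{9}\right) = \left(E + E^{2}\right) \frac{10 E}{9} = \frac{10 E \left(E + E^{2}\right)}{9}$)
$t{\left(-2 \right)} + 5 \cdot 13 = \frac{10 \left(-2\right)^{2} \left(1 - 2\right)}{9} + 5 \cdot 13 = \frac{10}{9} \cdot 4 \left(-1\right) + 65 = - \frac{40}{9} + 65 = \frac{545}{9}$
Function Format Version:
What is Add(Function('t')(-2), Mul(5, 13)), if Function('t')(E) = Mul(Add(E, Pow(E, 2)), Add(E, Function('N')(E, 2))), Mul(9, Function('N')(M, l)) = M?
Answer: Rational(545, 9) ≈ 60.556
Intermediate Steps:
Function('N')(M, l) = Mul(Rational(1, 9), M)
Function('t')(E) = Mul(Rational(10, 9), E, Add(E, Pow(E, 2))) (Function('t')(E) = Mul(Add(E, Pow(E, 2)), Add(E, Mul(Rational(1, 9), E))) = Mul(Add(E, Pow(E, 2)), Mul(Rational(10, 9), E)) = Mul(Rational(10, 9), E, Add(E, Pow(E, 2))))
Add(Function('t')(-2), Mul(5, 13)) = Add(Mul(Rational(10, 9), Pow(-2, 2), Add(1, -2)), Mul(5, 13)) = Add(Mul(Rational(10, 9), 4, -1), 65) = Add(Rational(-40, 9), 65) = Rational(545, 9)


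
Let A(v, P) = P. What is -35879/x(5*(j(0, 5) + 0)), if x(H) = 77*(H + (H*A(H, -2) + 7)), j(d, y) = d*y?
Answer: -35879/539 ≈ -66.566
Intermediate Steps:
x(H) = 539 - 77*H (x(H) = 77*(H + (H*(-2) + 7)) = 77*(H + (-2*H + 7)) = 77*(H + (7 - 2*H)) = 77*(7 - H) = 539 - 77*H)
-35879/x(5*(j(0, 5) + 0)) = -35879/(539 - 385*(0*5 + 0)) = -35879/(539 - 385*(0 + 0)) = -35879/(539 - 385*0) = -35879/(539 - 77*0) = -35879/(539 + 0) = -35879/539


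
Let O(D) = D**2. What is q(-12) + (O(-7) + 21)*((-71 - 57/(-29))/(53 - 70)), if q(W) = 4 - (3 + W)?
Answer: 146549/493 ≈ 297.26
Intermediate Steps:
q(W) = 1 - W (q(W) = 4 + (-3 - W) = 1 - W)
q(-12) + (O(-7) + 21)*((-71 - 57/(-29))/(53 - 70)) = (1 - 1*(-12)) + ((-7)**2 + 21)*((-71 - 57/(-29))/(53 - 70)) = (1 + 12) + (49 + 21)*((-71 - 57*(-1/29))/(-17)) = 13 + 70*((-71 + 57/29)*(-1/17)) = 13 + 70*(-2002/29*(-1/17)) = 13 + 70*(2002/493) = 13 + 140140/493 = 146549/493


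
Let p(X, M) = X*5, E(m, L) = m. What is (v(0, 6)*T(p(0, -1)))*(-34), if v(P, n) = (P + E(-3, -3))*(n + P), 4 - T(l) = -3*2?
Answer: 6120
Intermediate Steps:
p(X, M) = 5*X
T(l) = 10 (T(l) = 4 - (-3)*2 = 4 - 1*(-6) = 4 + 6 = 10)
v(P, n) = (-3 + P)*(P + n) (v(P, n) = (P - 3)*(n + P) = (-3 + P)*(P + n))
(v(0, 6)*T(p(0, -1)))*(-34) = ((0² - 3*0 - 3*6 + 0*6)*10)*(-34) = ((0 + 0 - 18 + 0)*10)*(-34) = -18*10*(-34) = -180*(-34) = 6120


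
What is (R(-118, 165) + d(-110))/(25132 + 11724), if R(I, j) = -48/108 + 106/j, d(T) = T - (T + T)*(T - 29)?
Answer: -3797863/4560930 ≈ -0.83270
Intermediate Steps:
d(T) = T - 2*T*(-29 + T)
R(I, j) = -4/9 + 106/j (R(I, j) = -48*1/108 + 106/j = -4/9 + 106/j)
(R(-118, 165) + d(-110))/(25132 + 11724) = ((-4/9 + 106/165) - 110*(59 - 2*(-110)))/(25132 + 11724) = ((-4/9 + 106*(1/165)) - 110*(59 + 220))/36856 = ((-4/9 + 106/165) - 110*279)*(1/36856) = (98/495 - 30690)*(1/36856) = -15191452/495*1/36856 = -3797863/4560930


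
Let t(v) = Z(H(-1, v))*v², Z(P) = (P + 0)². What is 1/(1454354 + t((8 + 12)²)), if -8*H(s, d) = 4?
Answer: 1/1494354 ≈ 6.6919e-7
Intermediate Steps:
H(s, d) = -½ (H(s, d) = -⅛*4 = -½)
Z(P) = P²
t(v) = v²/4 (t(v) = (-½)²*v² = v²/4)
1/(1454354 + t((8 + 12)²)) = 1/(1454354 + ((8 + 12)²)²/4) = 1/(1454354 + (20²)²/4) = 1/(1454354 + (¼)*400²) = 1/(1454354 + (¼)*160000) = 1/(1454354 + 40000) = 1/1494354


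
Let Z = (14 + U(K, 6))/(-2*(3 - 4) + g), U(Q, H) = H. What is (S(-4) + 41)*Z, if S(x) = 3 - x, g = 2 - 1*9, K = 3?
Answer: -192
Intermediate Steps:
g = -7 (g = 2 - 9 = -7)
Z = -4 (Z = (14 + 6)/(-2*(3 - 4) - 7) = 20/(-2*(-1) - 7) = 20/(2 - 7) = 20/(-5) = 20*(-⅕) = -4)
(S(-4) + 41)*Z = ((3 - 1*(-4)) + 41)*(-4) = ((3 + 4) + 41)*(-4) = (7 + 41)*(-4) = 48*(-4) = -192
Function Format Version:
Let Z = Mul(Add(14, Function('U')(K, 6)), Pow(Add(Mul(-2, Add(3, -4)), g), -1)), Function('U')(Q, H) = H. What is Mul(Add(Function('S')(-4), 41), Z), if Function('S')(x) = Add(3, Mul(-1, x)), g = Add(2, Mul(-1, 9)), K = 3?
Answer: -192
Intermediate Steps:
g = -7 (g = Add(2, -9) = -7)
Z = -4 (Z = Mul(Add(14, 6), Pow(Add(Mul(-2, Add(3, -4)), -7), -1)) = Mul(20, Pow(Add(Mul(-2, -1), -7), -1)) = Mul(20, Pow(Add(2, -7), -1)) = Mul(20, Pow(-5, -1)) = Mul(20, Rational(-1, 5)) = -4)
Mul(Add(Function('S')(-4), 41), Z) = Mul(Add(Add(3, Mul(-1, -4)), 41), -4) = Mul(Add(Add(3, 4), 41), -4) = Mul(Add(7, 41), -4) = Mul(48, -4) = -192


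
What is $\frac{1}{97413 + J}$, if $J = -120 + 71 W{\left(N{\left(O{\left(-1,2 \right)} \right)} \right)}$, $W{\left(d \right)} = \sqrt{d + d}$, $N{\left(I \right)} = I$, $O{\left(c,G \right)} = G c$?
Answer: $\frac{97293}{9465948013} - \frac{142 i}{9465948013} \approx 1.0278 \cdot 10^{-5} - 1.5001 \cdot 10^{-8} i$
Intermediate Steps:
$W{\left(d \right)} = \sqrt{2} \sqrt{d}$ ($W{\left(d \right)} = \sqrt{2 d} = \sqrt{2} \sqrt{d}$)
$J = -120 + 142 i$ ($J = -120 + 71 \sqrt{2} \sqrt{2 \left(-1\right)} = -120 + 71 \sqrt{2} \sqrt{-2} = -120 + 71 \sqrt{2} i \sqrt{2} = -120 + 71 \cdot 2 i = -120 + 142 i \approx -120.0 + 142.0 i$)
$\frac{1}{97413 + J} = \frac{1}{97413 - \left(120 - 142 i\right)} = \frac{1}{97293 + 142 i} = \frac{97293 - 142 i}{9465948013}$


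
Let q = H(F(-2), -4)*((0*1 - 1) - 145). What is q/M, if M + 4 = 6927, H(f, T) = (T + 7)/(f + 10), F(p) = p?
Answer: -219/27692 ≈ -0.0079084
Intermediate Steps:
H(f, T) = (7 + T)/(10 + f)
M = 6923 (M = -4 + 6927 = 6923)
q = -219/4 (q = ((7 - 4)/(10 - 2))*((0*1 - 1) - 145) = (3/8)*((0 - 1) - 145) = ((1/8)*3)*(-1 - 145) = (3/8)*(-146) = -219/4 ≈ -54.750)
q/M = -219/4/6923 = -219/4*1/6923 = -219/27692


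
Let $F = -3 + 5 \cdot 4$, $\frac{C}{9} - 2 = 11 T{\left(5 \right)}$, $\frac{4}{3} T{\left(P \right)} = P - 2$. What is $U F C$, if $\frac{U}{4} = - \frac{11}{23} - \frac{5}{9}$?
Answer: $- \frac{389266}{23} \approx -16925.0$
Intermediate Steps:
$T{\left(P \right)} = - \frac{3}{2} + \frac{3 P}{4}$ ($T{\left(P \right)} = \frac{3 \left(P - 2\right)}{4} = \frac{3 \left(-2 + P\right)}{4} = - \frac{3}{2} + \frac{3 P}{4}$)
$C = \frac{963}{4}$ ($C = 18 + 9 \cdot 11 \left(- \frac{3}{2} + \frac{3}{4} \cdot 5\right) = 18 + 9 \cdot 11 \left(- \frac{3}{2} + \frac{15}{4}\right) = 18 + 9 \cdot 11 \cdot \frac{9}{4} = 18 + 9 \cdot \frac{99}{4} = 18 + \frac{891}{4} = \frac{963}{4} \approx 240.75$)
$F = 17$ ($F = -3 + 20 = 17$)
$U = - \frac{856}{207}$ ($U = 4 \left(- \frac{11}{23} - \frac{5}{9}\right) = 4 \left(- \frac{214}{207}\right) = - \frac{856}{207} \approx -4.1353$)
$U F C = \left(- \frac{856}{207}\right) 17 \cdot \frac{963}{4} = \left(- \frac{14552}{207}\right) \frac{963}{4} = - \frac{389266}{23}$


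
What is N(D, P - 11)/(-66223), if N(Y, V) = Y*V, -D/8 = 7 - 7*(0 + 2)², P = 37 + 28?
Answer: -9072/66223 ≈ -0.13699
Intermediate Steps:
P = 65
D = 168 (D = -8*(7 - 7*(0 + 2)²) = -8*(7 - 7*2²) = -8*(7 - 7*4) = -8*(7 - 28) = -8*(-21) = 168)
N(Y, V) = V*Y
N(D, P - 11)/(-66223) = ((65 - 11)*168)/(-66223) = (54*168)*(-1/66223) = 9072*(-1/66223) = -9072/66223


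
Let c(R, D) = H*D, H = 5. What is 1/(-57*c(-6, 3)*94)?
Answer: -1/80370 ≈ -1.2442e-5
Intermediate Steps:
c(R, D) = 5*D
1/(-57*c(-6, 3)*94) = 1/(-285*3*94) = 1/(-57*15*94) = 1/(-855*94) = 1/(-80370) = -1/80370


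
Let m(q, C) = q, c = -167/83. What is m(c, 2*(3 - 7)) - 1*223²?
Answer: -4127674/83 ≈ -49731.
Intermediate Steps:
c = -167/83 (c = -167*1/83 = -167/83 ≈ -2.0120)
m(c, 2*(3 - 7)) - 1*223² = -167/83 - 1*223² = -167/83 - 1*49729 = -167/83 - 49729 = -4127674/83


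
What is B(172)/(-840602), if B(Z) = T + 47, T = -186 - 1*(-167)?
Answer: -2/60043 ≈ -3.3309e-5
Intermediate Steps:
T = -19 (T = -186 + 167 = -19)
B(Z) = 28 (B(Z) = -19 + 47 = 28)
B(172)/(-840602) = 28/(-840602) = 28*(-1/840602) = -2/60043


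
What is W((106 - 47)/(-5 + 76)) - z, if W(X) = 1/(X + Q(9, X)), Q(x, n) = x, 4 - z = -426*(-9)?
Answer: 2673411/698 ≈ 3830.1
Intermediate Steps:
z = -3830 (z = 4 - (-426)*(-9) = 4 - 1*3834 = 4 - 3834 = -3830)
W(X) = 1/(9 + X) (W(X) = 1/(X + 9) = 1/(9 + X))
W((106 - 47)/(-5 + 76)) - z = 1/(9 + (106 - 47)/(-5 + 76)) - 1*(-3830) = 1/(9 + 59/71) + 3830 = 1/(698/71) + 3830 = 71/698 + 3830 = 2673411/698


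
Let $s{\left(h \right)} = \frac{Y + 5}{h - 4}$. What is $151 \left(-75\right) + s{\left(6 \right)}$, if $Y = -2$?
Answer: $- \frac{22647}{2} \approx -11324.0$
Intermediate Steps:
$s{\left(h \right)} = \frac{3}{-4 + h}$ ($s{\left(h \right)} = \frac{-2 + 5}{h - 4} = \frac{3}{-4 + h}$)
$151 \left(-75\right) + s{\left(6 \right)} = 151 \left(-75\right) + \frac{3}{-4 + 6} = -11325 + \frac{3}{2} = - \frac{22647}{2}$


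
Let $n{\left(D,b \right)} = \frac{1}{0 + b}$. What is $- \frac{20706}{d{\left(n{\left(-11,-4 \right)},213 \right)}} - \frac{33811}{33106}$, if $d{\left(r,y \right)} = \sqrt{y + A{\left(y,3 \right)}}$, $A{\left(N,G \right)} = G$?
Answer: $- \frac{33811}{33106} - \frac{3451 \sqrt{6}}{6} \approx -1409.9$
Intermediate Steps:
$n{\left(D,b \right)} = \frac{1}{b}$
$d{\left(r,y \right)} = \sqrt{3 + y}$ ($d{\left(r,y \right)} = \sqrt{y + 3} = \sqrt{3 + y}$)
$- \frac{20706}{d{\left(n{\left(-11,-4 \right)},213 \right)}} - \frac{33811}{33106} = - \frac{20706}{\sqrt{3 + 213}} - \frac{33811}{33106} = - \frac{20706}{\sqrt{216}} - \frac{33811}{33106} = - \frac{20706}{6 \sqrt{6}} - \frac{33811}{33106} = - 20706 \frac{\sqrt{6}}{36} - \frac{33811}{33106} = - \frac{3451 \sqrt{6}}{6} - \frac{33811}{33106} = - \frac{33811}{33106} - \frac{3451 \sqrt{6}}{6}$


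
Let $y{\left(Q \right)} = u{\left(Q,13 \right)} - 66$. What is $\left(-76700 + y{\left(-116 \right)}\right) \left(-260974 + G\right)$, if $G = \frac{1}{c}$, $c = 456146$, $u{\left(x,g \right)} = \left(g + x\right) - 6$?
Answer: $\frac{9151372676855625}{456146} \approx 2.0062 \cdot 10^{10}$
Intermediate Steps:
$u{\left(x,g \right)} = -6 + g + x$
$y{\left(Q \right)} = -59 + Q$ ($y{\left(Q \right)} = \left(-6 + 13 + Q\right) - 66 = \left(7 + Q\right) - 66 = -59 + Q$)
$G = \frac{1}{456146} \approx 2.1923 \cdot 10^{-6}$
$\left(-76700 + y{\left(-116 \right)}\right) \left(-260974 + G\right) = \left(-76700 - 175\right) \left(-260974 + \frac{1}{456146}\right) = \left(-76700 - 175\right) \left(- \frac{119042246203}{456146}\right) = \left(-76875\right) \left(- \frac{119042246203}{456146}\right) = \frac{9151372676855625}{456146}$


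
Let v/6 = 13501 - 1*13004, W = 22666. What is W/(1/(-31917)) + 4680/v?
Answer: -359545068054/497 ≈ -7.2343e+8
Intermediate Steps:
v = 2982 (v = 6*(13501 - 1*13004) = 6*(13501 - 13004) = 6*497 = 2982)
W/(1/(-31917)) + 4680/v = 22666/(1/(-31917)) + 4680/2982 = 22666/(-1/31917) + 4680*(1/2982) = 22666*(-31917) + 780/497 = -723430722 + 780/497 = -359545068054/497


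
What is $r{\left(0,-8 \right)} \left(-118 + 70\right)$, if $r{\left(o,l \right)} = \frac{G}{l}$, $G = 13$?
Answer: $78$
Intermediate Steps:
$r{\left(o,l \right)} = \frac{13}{l}$
$r{\left(0,-8 \right)} \left(-118 + 70\right) = \frac{13}{-8} \left(-118 + 70\right) = 13 \left(- \frac{1}{8}\right) \left(-48\right) = \left(- \frac{13}{8}\right) \left(-48\right) = 78$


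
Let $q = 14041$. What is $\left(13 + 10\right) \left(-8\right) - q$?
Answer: $-14225$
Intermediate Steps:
$\left(13 + 10\right) \left(-8\right) - q = \left(13 + 10\right) \left(-8\right) - 14041 = 23 \left(-8\right) - 14041 = -184 - 14041 = -14225$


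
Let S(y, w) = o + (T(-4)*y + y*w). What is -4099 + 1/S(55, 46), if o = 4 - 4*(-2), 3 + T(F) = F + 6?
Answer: -10194212/2487 ≈ -4099.0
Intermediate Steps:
T(F) = 3 + F (T(F) = -3 + (F + 6) = -3 + (6 + F) = 3 + F)
o = 12 (o = 4 + 8 = 12)
S(y, w) = 12 - y + w*y (S(y, w) = 12 + ((3 - 4)*y + y*w) = 12 + (-y + w*y) = 12 - y + w*y)
-4099 + 1/S(55, 46) = -4099 + 1/(12 - 1*55 + 46*55) = -4099 + 1/(12 - 55 + 2530) = -4099 + 1/2487 = -10194212/2487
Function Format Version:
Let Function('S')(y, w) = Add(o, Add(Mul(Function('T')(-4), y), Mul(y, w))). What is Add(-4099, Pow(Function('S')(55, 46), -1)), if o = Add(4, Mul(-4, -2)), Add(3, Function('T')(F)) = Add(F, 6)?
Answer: Rational(-10194212, 2487) ≈ -4099.0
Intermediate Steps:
Function('T')(F) = Add(3, F) (Function('T')(F) = Add(-3, Add(F, 6)) = Add(-3, Add(6, F)) = Add(3, F))
o = 12 (o = Add(4, 8) = 12)
Function('S')(y, w) = Add(12, Mul(-1, y), Mul(w, y)) (Function('S')(y, w) = Add(12, Add(Mul(Add(3, -4), y), Mul(y, w))) = Add(12, Add(Mul(-1, y), Mul(w, y))) = Add(12, Mul(-1, y), Mul(w, y)))
Add(-4099, Pow(Function('S')(55, 46), -1)) = Add(-4099, Pow(Add(12, Mul(-1, 55), Mul(46, 55)), -1)) = Add(-4099, Pow(Add(12, -55, 2530), -1)) = Add(-4099, Pow(2487, -1)) = Add(-4099, Rational(1, 2487)) = Rational(-10194212, 2487)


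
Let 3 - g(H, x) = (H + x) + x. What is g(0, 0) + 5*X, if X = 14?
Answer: 73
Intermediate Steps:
g(H, x) = 3 - H - 2*x (g(H, x) = 3 - ((H + x) + x) = 3 - (H + 2*x) = 3 + (-H - 2*x) = 3 - H - 2*x)
g(0, 0) + 5*X = (3 - 1*0 - 2*0) + 5*14 = (3 + 0 + 0) + 70 = 3 + 70 = 73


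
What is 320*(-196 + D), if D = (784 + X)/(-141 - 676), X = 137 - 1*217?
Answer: -51467520/817 ≈ -62996.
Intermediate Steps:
X = -80 (X = 137 - 217 = -80)
D = -704/817 (D = (784 - 80)/(-141 - 676) = 704/(-817) = 704*(-1/817) = -704/817 ≈ -0.86169)
320*(-196 + D) = 320*(-196 - 704/817) = 320*(-160836/817) = -51467520/817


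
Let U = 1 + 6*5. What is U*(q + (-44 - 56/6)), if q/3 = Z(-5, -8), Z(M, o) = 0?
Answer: -4960/3 ≈ -1653.3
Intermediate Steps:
q = 0 (q = 3*0 = 0)
U = 31 (U = 1 + 30 = 31)
U*(q + (-44 - 56/6)) = 31*(0 + (-44 - 56/6)) = 31*(0 + (-44 - 56*1/6)) = 31*(0 + (-44 - 28/3)) = 31*(0 - 160/3) = 31*(-160/3) = -4960/3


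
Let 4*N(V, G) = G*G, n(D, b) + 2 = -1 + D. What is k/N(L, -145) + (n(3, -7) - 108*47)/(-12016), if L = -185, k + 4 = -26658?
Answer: -293689867/63159100 ≈ -4.6500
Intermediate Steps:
k = -26662 (k = -4 - 26658 = -26662)
n(D, b) = -3 + D (n(D, b) = -2 + (-1 + D) = -3 + D)
N(V, G) = G**2/4 (N(V, G) = (G*G)/4 = G**2/4)
k/N(L, -145) + (n(3, -7) - 108*47)/(-12016) = -26662/((1/4)*(-145)**2) + ((-3 + 3) - 108*47)/(-12016) = -26662/((1/4)*21025) + (0 - 5076)*(-1/12016) = -26662/21025/4 - 5076*(-1/12016) = -26662*4/21025 + 1269/3004 = -106648/21025 + 1269/3004 = -293689867/63159100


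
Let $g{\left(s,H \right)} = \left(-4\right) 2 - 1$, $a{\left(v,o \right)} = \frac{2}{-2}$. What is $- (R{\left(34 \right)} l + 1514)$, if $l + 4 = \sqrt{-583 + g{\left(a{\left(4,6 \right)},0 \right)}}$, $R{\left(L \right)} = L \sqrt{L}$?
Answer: $-1514 + 136 \sqrt{34} - 136 i \sqrt{1258} \approx -720.99 - 4823.7 i$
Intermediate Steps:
$a{\left(v,o \right)} = -1$ ($a{\left(v,o \right)} = 2 \left(- \frac{1}{2}\right) = -1$)
$g{\left(s,H \right)} = -9$ ($g{\left(s,H \right)} = -8 - 1 = -9$)
$R{\left(L \right)} = L^{\frac{3}{2}}$
$l = -4 + 4 i \sqrt{37}$ ($l = -4 + \sqrt{-583 - 9} = -4 + \sqrt{-592} = -4 + 4 i \sqrt{37} \approx -4.0 + 24.331 i$)
$- (R{\left(34 \right)} l + 1514) = - (34^{\frac{3}{2}} \left(-4 + 4 i \sqrt{37}\right) + 1514) = - (34 \sqrt{34} \left(-4 + 4 i \sqrt{37}\right) + 1514) = - (1514 + 34 \sqrt{34} \left(-4 + 4 i \sqrt{37}\right)) = -1514 - 34 \sqrt{34} \left(-4 + 4 i \sqrt{37}\right)$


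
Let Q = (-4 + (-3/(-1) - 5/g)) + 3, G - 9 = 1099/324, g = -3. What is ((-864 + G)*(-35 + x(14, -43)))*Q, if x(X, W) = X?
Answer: 21245917/324 ≈ 65574.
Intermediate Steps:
G = 4015/324 (G = 9 + 1099/324 = 4015/324 ≈ 12.392)
Q = 11/3 (Q = (-4 + (-3/(-1) - 5/(-3))) + 3 = (-4 + (-3*(-1) - 5*(-⅓))) + 3 = (-4 + (3 + 5/3)) + 3 = (-4 + 14/3) + 3 = ⅔ + 3 = 11/3 ≈ 3.6667)
((-864 + G)*(-35 + x(14, -43)))*Q = ((-864 + 4015/324)*(-35 + 14))*(11/3) = -275921/324*(-21)*(11/3) = (1931447/108)*(11/3) = 21245917/324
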